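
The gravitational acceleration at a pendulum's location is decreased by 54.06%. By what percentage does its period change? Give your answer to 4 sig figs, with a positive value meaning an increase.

47.54%

T ∝ 1/√g, so T'/T = 1/√(0.45940) = 1.4754.
Percentage change in T = (1.4754 − 1) × 100% = 47.54%.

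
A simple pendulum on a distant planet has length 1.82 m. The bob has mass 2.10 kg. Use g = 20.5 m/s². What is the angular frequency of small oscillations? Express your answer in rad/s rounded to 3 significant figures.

ω = √(g/L) = √(20.5/1.82) = 3.36 rad/s.

3.36 rad/s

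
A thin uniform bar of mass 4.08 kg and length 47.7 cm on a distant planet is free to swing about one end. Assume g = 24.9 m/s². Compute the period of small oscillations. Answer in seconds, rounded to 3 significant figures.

For a physical pendulum T = 2π√(I/(mgd)), with d = 0.2385 m from pivot to centre of mass.
I_cm = mL²/12 = 4.08 × 0.477²/12 = 0.07736 kg·m²; I = I_cm + md² = 0.07736 + 4.08 × 0.2385² = 0.3094 kg·m².
T = 2π√(0.3094/(4.08 × 24.9 × 0.2385)) = 0.710 s.

0.710 s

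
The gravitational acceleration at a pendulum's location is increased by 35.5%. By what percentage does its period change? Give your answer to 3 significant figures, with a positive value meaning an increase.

T ∝ 1/√g, so T'/T = 1/√(1.355) = 0.8591.
Percentage change in T = (0.8591 − 1) × 100% = -14.1%.

-14.1%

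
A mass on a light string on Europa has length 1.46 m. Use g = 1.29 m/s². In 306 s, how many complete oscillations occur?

45

T = 2π√(L/g) = 2π√(1.46/1.29) = 6.684 s.
Number of complete oscillations = ⌊306/6.684⌋ = ⌊45.78⌋ = 45.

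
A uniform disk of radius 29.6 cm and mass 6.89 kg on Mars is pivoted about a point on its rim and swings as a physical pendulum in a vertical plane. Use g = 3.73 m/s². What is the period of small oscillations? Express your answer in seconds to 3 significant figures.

I_cm = ½mr² = 0.3018 kg·m². The pivot is at distance d = 0.296 m from the centre of mass.
By the parallel-axis theorem, I = I_cm + md² = 0.3018 + 0.6037 = 0.9055 kg·m².
T = 2π√(I/(mgd)) = 2π√(0.9055/(6.89 × 3.73 × 0.296)) = 2.17 s.

2.17 s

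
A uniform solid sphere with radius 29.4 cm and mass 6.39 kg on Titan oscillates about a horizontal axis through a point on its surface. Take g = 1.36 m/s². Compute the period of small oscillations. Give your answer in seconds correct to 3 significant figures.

3.46 s

I_cm = (2/5)mr² = 0.2209 kg·m². The pivot is at distance d = 0.294 m from the centre of mass.
By the parallel-axis theorem, I = I_cm + md² = 0.2209 + 0.5523 = 0.7733 kg·m².
T = 2π√(I/(mgd)) = 2π√(0.7733/(6.39 × 1.36 × 0.294)) = 3.46 s.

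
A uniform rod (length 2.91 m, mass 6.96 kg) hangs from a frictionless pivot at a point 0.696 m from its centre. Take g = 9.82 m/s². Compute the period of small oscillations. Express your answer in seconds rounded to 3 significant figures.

For a physical pendulum T = 2π√(I/(mgd)), with d = 0.6960 m from pivot to centre of mass.
I_cm = mL²/12 = 6.96 × 2.91²/12 = 4.911 kg·m²; I = I_cm + md² = 4.911 + 6.96 × 0.6960² = 8.283 kg·m².
T = 2π√(8.283/(6.96 × 9.82 × 0.6960)) = 2.62 s.

2.62 s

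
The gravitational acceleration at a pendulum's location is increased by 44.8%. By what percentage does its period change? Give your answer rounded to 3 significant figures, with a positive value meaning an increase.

T ∝ 1/√g, so T'/T = 1/√(1.448) = 0.8310.
Percentage change in T = (0.8310 − 1) × 100% = -16.9%.

-16.9%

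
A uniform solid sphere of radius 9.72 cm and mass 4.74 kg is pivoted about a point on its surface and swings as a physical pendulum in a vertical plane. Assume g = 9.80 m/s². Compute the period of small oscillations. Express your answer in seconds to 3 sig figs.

I_cm = (2/5)mr² = 0.01791 kg·m². The pivot is at distance d = 0.0972 m from the centre of mass.
By the parallel-axis theorem, I = I_cm + md² = 0.01791 + 0.04478 = 0.06270 kg·m².
T = 2π√(I/(mgd)) = 2π√(0.06270/(4.74 × 9.80 × 0.0972)) = 0.740 s.

0.740 s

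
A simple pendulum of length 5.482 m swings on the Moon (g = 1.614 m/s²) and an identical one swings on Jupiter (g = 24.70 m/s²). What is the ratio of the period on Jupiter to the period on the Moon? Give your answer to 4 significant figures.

T ∝ 1/√g, so T₂/T₁ = √(g₁/g₂) = √(1.614/24.70) = 0.2556.

0.2556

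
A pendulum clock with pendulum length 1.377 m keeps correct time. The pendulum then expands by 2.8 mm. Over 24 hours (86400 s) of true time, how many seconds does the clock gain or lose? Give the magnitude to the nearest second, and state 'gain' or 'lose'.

T ∝ √L, so T'/T = √(1.37980/1.377) = 1.00102.
In 86400 s of true time the clock registers 86400/1.00102 = 86312.3 s, so it loses 88 s.

lose 88 s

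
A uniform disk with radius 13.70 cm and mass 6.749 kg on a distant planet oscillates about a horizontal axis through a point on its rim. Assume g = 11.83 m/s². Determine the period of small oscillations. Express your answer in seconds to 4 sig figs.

0.8281 s

I_cm = ½mr² = 0.063336 kg·m². The pivot is at distance d = 0.1370 m from the centre of mass.
By the parallel-axis theorem, I = I_cm + md² = 0.063336 + 0.12667 = 0.19001 kg·m².
T = 2π√(I/(mgd)) = 2π√(0.19001/(6.749 × 11.83 × 0.1370)) = 0.8281 s.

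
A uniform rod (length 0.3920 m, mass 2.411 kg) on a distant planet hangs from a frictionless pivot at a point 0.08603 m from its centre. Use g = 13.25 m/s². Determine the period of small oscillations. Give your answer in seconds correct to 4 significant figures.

0.8366 s

For a physical pendulum T = 2π√(I/(mgd)), with d = 0.086030 m from pivot to centre of mass.
I_cm = mL²/12 = 2.411 × 0.3920²/12 = 0.030874 kg·m²; I = I_cm + md² = 0.030874 + 2.411 × 0.086030² = 0.048718 kg·m².
T = 2π√(0.048718/(2.411 × 13.25 × 0.086030)) = 0.8366 s.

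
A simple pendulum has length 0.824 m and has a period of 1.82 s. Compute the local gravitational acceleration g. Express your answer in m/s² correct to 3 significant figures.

From T = 2π√(L/g), g = 4π²L/T² = 4π² × 0.824/1.820² = 9.82 m/s².

9.82 m/s²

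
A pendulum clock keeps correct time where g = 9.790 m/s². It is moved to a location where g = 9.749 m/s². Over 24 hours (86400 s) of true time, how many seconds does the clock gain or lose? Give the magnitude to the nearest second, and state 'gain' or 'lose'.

lose 181 s

The clock's period scales as T ∝ 1/√g, so T'/T = √(9.790/9.749) = 1.00210.
In 86400 s of true time the clock registers 86400/1.00210 = 86218.9 s, so it loses 181 s.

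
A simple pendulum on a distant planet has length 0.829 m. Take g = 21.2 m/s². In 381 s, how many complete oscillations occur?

306

T = 2π√(L/g) = 2π√(0.829/21.2) = 1.242 s.
Number of complete oscillations = ⌊381/1.242⌋ = ⌊306.6⌋ = 306.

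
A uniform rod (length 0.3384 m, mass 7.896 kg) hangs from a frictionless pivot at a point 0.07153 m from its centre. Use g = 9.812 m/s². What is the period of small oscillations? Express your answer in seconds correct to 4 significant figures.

For a physical pendulum T = 2π√(I/(mgd)), with d = 0.071530 m from pivot to centre of mass.
I_cm = mL²/12 = 7.896 × 0.3384²/12 = 0.075351 kg·m²; I = I_cm + md² = 0.075351 + 7.896 × 0.071530² = 0.11575 kg·m².
T = 2π√(0.11575/(7.896 × 9.812 × 0.071530)) = 0.9081 s.

0.9081 s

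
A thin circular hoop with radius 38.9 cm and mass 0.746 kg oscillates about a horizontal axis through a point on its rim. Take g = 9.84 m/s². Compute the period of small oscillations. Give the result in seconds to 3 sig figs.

I_cm = mr² = 0.1129 kg·m². The pivot is at distance d = 0.389 m from the centre of mass.
By the parallel-axis theorem, I = I_cm + md² = 0.1129 + 0.1129 = 0.2258 kg·m².
T = 2π√(I/(mgd)) = 2π√(0.2258/(0.746 × 9.84 × 0.389)) = 1.77 s.

1.77 s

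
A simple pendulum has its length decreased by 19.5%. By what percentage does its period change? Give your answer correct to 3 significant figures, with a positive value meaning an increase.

T ∝ √L, so T'/T = √(0.8050) = 0.8972.
Percentage change in T = (0.8972 − 1) × 100% = -10.3%.

-10.3%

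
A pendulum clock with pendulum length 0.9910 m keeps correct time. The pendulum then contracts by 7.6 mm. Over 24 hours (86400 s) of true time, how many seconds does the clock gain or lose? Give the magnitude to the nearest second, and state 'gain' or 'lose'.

T ∝ √L, so T'/T = √(0.98340/0.9910) = 0.996158.
In 86400 s of true time the clock registers 86400/0.996158 = 86733.2 s, so it gains 333 s.

gain 333 s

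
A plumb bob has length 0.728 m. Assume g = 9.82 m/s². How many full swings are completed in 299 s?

T = 2π√(L/g) = 2π√(0.728/9.82) = 1.711 s.
Number of complete oscillations = ⌊299/1.711⌋ = ⌊174.8⌋ = 174.

174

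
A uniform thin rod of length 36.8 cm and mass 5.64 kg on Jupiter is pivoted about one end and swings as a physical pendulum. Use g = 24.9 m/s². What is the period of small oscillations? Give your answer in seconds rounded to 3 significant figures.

For a physical pendulum T = 2π√(I/(mgd)), with d = 0.1840 m from pivot to centre of mass.
I_cm = mL²/12 = 5.64 × 0.368²/12 = 0.06365 kg·m²; I = I_cm + md² = 0.06365 + 5.64 × 0.1840² = 0.2546 kg·m².
T = 2π√(0.2546/(5.64 × 24.9 × 0.1840)) = 0.624 s.

0.624 s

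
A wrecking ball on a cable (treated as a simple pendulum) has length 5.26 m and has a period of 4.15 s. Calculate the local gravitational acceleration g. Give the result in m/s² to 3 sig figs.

12.1 m/s²

From T = 2π√(L/g), g = 4π²L/T² = 4π² × 5.26/4.150² = 12.1 m/s².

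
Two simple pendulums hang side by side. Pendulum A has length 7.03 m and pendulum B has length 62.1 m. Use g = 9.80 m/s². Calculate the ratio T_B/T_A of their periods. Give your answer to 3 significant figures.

2.97

T ∝ √L, so T_B/T_A = √(L_B/L_A) = √(62.1/7.03) = 2.97.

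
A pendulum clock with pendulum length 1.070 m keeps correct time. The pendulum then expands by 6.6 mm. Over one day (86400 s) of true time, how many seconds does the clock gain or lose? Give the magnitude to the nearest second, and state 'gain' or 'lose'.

T ∝ √L, so T'/T = √(1.07660/1.070) = 1.00308.
In 86400 s of true time the clock registers 86400/1.00308 = 86134.8 s, so it loses 265 s.

lose 265 s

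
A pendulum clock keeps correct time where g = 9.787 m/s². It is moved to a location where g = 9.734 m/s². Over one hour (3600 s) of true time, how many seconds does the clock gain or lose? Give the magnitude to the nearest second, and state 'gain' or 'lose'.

The clock's period scales as T ∝ 1/√g, so T'/T = √(9.787/9.734) = 1.00272.
In 3600 s of true time the clock registers 3600/1.00272 = 3590.2 s, so it loses 10 s.

lose 10 s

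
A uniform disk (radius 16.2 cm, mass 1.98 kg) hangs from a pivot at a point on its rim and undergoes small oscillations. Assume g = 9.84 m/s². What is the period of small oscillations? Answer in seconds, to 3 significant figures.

I_cm = ½mr² = 0.02598 kg·m². The pivot is at distance d = 0.162 m from the centre of mass.
By the parallel-axis theorem, I = I_cm + md² = 0.02598 + 0.05196 = 0.07794 kg·m².
T = 2π√(I/(mgd)) = 2π√(0.07794/(1.98 × 9.84 × 0.162)) = 0.987 s.

0.987 s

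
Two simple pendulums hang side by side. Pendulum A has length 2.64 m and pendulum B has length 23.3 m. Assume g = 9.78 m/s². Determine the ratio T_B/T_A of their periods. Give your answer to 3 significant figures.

T ∝ √L, so T_B/T_A = √(L_B/L_A) = √(23.3/2.64) = 2.97.

2.97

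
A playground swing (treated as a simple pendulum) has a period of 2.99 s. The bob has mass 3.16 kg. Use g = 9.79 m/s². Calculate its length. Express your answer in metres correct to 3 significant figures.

From T = 2π√(L/g), L = gT²/(4π²) = 9.79 × 2.990²/(4π²) = 2.22 m.

2.22 m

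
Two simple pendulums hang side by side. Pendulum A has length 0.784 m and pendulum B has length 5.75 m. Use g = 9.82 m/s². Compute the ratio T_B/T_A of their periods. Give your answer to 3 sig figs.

2.71

T ∝ √L, so T_B/T_A = √(L_B/L_A) = √(5.75/0.784) = 2.71.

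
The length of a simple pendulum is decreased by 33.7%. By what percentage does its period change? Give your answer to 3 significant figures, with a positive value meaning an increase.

T ∝ √L, so T'/T = √(0.6630) = 0.8142.
Percentage change in T = (0.8142 − 1) × 100% = -18.6%.

-18.6%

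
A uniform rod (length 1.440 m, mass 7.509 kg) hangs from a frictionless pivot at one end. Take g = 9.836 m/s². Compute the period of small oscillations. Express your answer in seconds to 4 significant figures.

1.963 s

For a physical pendulum T = 2π√(I/(mgd)), with d = 0.72000 m from pivot to centre of mass.
I_cm = mL²/12 = 7.509 × 1.440²/12 = 1.2976 kg·m²; I = I_cm + md² = 1.2976 + 7.509 × 0.72000² = 5.1902 kg·m².
T = 2π√(5.1902/(7.509 × 9.836 × 0.72000)) = 1.963 s.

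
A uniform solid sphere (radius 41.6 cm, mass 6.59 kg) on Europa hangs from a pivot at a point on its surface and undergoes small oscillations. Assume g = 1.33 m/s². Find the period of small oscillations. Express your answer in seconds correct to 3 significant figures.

I_cm = (2/5)mr² = 0.4562 kg·m². The pivot is at distance d = 0.416 m from the centre of mass.
By the parallel-axis theorem, I = I_cm + md² = 0.4562 + 1.140 = 1.597 kg·m².
T = 2π√(I/(mgd)) = 2π√(1.597/(6.59 × 1.33 × 0.416)) = 4.16 s.

4.16 s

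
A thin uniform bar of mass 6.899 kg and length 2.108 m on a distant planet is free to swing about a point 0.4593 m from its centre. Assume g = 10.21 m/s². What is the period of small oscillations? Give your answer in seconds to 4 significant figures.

For a physical pendulum T = 2π√(I/(mgd)), with d = 0.45930 m from pivot to centre of mass.
I_cm = mL²/12 = 6.899 × 2.108²/12 = 2.5547 kg·m²; I = I_cm + md² = 2.5547 + 6.899 × 0.45930² = 4.0101 kg·m².
T = 2π√(4.0101/(6.899 × 10.21 × 0.45930)) = 2.212 s.

2.212 s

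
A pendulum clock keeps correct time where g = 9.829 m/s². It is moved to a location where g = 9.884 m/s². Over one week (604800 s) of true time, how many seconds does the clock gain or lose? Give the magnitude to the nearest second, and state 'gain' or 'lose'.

gain 1690 s

The clock's period scales as T ∝ 1/√g, so T'/T = √(9.829/9.884) = 0.997214.
In 604800 s of true time the clock registers 604800/0.997214 = 606489.8 s, so it gains 1690 s.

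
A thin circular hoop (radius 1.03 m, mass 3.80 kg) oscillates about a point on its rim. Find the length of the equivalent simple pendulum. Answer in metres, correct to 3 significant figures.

2.06 m

The equivalent simple-pendulum length is L_eq = I/(md), where I is about the pivot and d = 1.030 m.
I_cm = mR² = 4.031 kg·m², so I = I_cm + md² = 4.031 + 4.031 = 8.063 kg·m².
L_eq = 8.063/(3.80 × 1.030) = 2.06 m.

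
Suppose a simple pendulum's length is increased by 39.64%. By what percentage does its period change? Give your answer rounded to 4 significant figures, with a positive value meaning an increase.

18.17%

T ∝ √L, so T'/T = √(1.3964) = 1.1817.
Percentage change in T = (1.1817 − 1) × 100% = 18.17%.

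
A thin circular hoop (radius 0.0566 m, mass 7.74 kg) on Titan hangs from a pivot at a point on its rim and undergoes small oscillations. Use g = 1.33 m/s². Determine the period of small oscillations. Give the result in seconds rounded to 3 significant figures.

I_cm = mr² = 0.02480 kg·m². The pivot is at distance d = 0.0566 m from the centre of mass.
By the parallel-axis theorem, I = I_cm + md² = 0.02480 + 0.02480 = 0.04959 kg·m².
T = 2π√(I/(mgd)) = 2π√(0.04959/(7.74 × 1.33 × 0.0566)) = 1.83 s.

1.83 s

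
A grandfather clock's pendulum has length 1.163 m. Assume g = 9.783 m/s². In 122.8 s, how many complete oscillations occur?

T = 2π√(L/g) = 2π√(1.163/9.783) = 2.1664 s.
Number of complete oscillations = ⌊122.8/2.1664⌋ = ⌊56.685⌋ = 56.

56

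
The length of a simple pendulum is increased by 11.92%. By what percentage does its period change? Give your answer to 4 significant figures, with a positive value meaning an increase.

5.792%

T ∝ √L, so T'/T = √(1.1192) = 1.0579.
Percentage change in T = (1.0579 − 1) × 100% = 5.792%.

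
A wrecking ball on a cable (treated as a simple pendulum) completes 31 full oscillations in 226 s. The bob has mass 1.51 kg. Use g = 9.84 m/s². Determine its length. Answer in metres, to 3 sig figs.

T = 226/31 = 7.290 s.
From T = 2π√(L/g), L = gT²/(4π²) = 9.84 × 7.290²/(4π²) = 13.2 m.

13.2 m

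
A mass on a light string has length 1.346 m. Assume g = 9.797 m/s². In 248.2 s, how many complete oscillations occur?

106

T = 2π√(L/g) = 2π√(1.346/9.797) = 2.3289 s.
Number of complete oscillations = ⌊248.2/2.3289⌋ = ⌊106.57⌋ = 106.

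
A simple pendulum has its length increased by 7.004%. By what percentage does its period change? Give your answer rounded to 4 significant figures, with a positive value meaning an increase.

3.443%

T ∝ √L, so T'/T = √(1.0700) = 1.0344.
Percentage change in T = (1.0344 − 1) × 100% = 3.443%.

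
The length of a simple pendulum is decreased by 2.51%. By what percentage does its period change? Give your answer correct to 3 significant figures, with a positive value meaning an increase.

-1.26%

T ∝ √L, so T'/T = √(0.9749) = 0.9874.
Percentage change in T = (0.9874 − 1) × 100% = -1.26%.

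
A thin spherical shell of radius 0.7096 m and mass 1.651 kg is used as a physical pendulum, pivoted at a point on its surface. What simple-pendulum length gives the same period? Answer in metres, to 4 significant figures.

1.183 m

The equivalent simple-pendulum length is L_eq = I/(md), where I is about the pivot and d = 0.70960 m.
I_cm = (2/3)mR² = 0.55422 kg·m², so I = I_cm + md² = 0.55422 + 0.83133 = 1.3856 kg·m².
L_eq = 1.3856/(1.651 × 0.70960) = 1.183 m.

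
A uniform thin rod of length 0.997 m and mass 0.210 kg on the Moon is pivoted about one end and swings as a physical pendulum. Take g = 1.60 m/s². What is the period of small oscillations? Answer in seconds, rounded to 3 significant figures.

For a physical pendulum T = 2π√(I/(mgd)), with d = 0.4985 m from pivot to centre of mass.
I_cm = mL²/12 = 0.210 × 0.997²/12 = 0.01740 kg·m²; I = I_cm + md² = 0.01740 + 0.210 × 0.4985² = 0.06958 kg·m².
T = 2π√(0.06958/(0.210 × 1.60 × 0.4985)) = 4.05 s.

4.05 s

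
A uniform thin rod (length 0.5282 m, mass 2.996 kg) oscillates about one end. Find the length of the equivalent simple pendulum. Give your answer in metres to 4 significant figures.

The equivalent simple-pendulum length is L_eq = I/(md), where I is about the pivot and d = 0.26410 m.
I_cm = (1/12)mL² = 0.069656 kg·m², so I = I_cm + md² = 0.069656 + 0.20897 = 0.27862 kg·m².
L_eq = 0.27862/(2.996 × 0.26410) = 0.3521 m.

0.3521 m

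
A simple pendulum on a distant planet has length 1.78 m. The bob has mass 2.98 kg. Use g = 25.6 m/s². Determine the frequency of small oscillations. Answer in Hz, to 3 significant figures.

T = 2π√(L/g) = 2π√(1.78/25.6) = 1.657 s, so f = 1/T = 0.604 Hz.

0.604 Hz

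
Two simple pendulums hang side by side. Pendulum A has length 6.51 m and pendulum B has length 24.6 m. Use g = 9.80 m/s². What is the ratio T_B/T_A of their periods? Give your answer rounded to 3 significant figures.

T ∝ √L, so T_B/T_A = √(L_B/L_A) = √(24.6/6.51) = 1.94.

1.94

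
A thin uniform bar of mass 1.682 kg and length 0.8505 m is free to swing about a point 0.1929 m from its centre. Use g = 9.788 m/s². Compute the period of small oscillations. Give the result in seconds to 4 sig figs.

1.428 s

For a physical pendulum T = 2π√(I/(mgd)), with d = 0.19290 m from pivot to centre of mass.
I_cm = mL²/12 = 1.682 × 0.8505²/12 = 0.10139 kg·m²; I = I_cm + md² = 0.10139 + 1.682 × 0.19290² = 0.16398 kg·m².
T = 2π√(0.16398/(1.682 × 9.788 × 0.19290)) = 1.428 s.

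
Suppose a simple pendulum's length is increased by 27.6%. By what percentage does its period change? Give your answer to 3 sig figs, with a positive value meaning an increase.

13.0%

T ∝ √L, so T'/T = √(1.276) = 1.130.
Percentage change in T = (1.130 − 1) × 100% = 13.0%.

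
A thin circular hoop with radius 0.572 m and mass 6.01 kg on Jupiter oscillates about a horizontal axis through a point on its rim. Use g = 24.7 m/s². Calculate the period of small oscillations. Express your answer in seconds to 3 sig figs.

I_cm = mr² = 1.966 kg·m². The pivot is at distance d = 0.572 m from the centre of mass.
By the parallel-axis theorem, I = I_cm + md² = 1.966 + 1.966 = 3.933 kg·m².
T = 2π√(I/(mgd)) = 2π√(3.933/(6.01 × 24.7 × 0.572)) = 1.35 s.

1.35 s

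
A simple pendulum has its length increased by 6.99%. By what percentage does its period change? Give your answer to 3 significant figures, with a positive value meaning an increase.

T ∝ √L, so T'/T = √(1.070) = 1.034.
Percentage change in T = (1.034 − 1) × 100% = 3.44%.

3.44%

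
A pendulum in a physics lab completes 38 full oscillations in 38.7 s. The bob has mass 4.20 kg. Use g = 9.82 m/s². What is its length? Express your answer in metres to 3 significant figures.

T = 38.7/38 = 1.018 s.
From T = 2π√(L/g), L = gT²/(4π²) = 9.82 × 1.018²/(4π²) = 0.258 m.

0.258 m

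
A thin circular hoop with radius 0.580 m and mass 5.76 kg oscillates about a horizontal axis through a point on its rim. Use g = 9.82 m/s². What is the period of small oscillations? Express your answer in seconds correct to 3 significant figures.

I_cm = mr² = 1.938 kg·m². The pivot is at distance d = 0.580 m from the centre of mass.
By the parallel-axis theorem, I = I_cm + md² = 1.938 + 1.938 = 3.875 kg·m².
T = 2π√(I/(mgd)) = 2π√(3.875/(5.76 × 9.82 × 0.580)) = 2.16 s.

2.16 s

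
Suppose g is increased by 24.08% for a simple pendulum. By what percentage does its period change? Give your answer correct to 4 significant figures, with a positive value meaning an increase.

T ∝ 1/√g, so T'/T = 1/√(1.2408) = 0.89774.
Percentage change in T = (0.89774 − 1) × 100% = -10.23%.

-10.23%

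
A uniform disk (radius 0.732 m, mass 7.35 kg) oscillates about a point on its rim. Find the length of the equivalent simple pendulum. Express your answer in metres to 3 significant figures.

The equivalent simple-pendulum length is L_eq = I/(md), where I is about the pivot and d = 0.7320 m.
I_cm = ½mR² = 1.969 kg·m², so I = I_cm + md² = 1.969 + 3.938 = 5.907 kg·m².
L_eq = 5.907/(7.35 × 0.7320) = 1.10 m.

1.10 m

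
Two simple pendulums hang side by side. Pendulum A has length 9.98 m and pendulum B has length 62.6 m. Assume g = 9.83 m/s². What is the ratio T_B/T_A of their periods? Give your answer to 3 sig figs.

T ∝ √L, so T_B/T_A = √(L_B/L_A) = √(62.6/9.98) = 2.50.

2.50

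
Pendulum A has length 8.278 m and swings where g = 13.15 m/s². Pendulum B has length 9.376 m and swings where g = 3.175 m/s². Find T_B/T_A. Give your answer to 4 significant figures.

T = 2π√(L/g), so T_B/T_A = √((L_B/g_B)/(L_A/g_A)) = √((9.376/3.175)/(8.278/13.15)) = 2.166.

2.166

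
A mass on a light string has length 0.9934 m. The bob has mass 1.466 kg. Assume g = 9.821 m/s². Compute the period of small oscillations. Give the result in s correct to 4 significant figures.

1.998 s

T = 2π√(L/g) = 2π√(0.9934/9.821) = 2π × 0.31804 = 1.998 s.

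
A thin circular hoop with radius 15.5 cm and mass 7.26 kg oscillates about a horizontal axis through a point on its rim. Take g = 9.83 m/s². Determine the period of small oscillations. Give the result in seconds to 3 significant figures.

I_cm = mr² = 0.1744 kg·m². The pivot is at distance d = 0.155 m from the centre of mass.
By the parallel-axis theorem, I = I_cm + md² = 0.1744 + 0.1744 = 0.3488 kg·m².
T = 2π√(I/(mgd)) = 2π√(0.3488/(7.26 × 9.83 × 0.155)) = 1.12 s.

1.12 s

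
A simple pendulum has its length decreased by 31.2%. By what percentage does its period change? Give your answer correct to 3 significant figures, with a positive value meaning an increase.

T ∝ √L, so T'/T = √(0.6880) = 0.8295.
Percentage change in T = (0.8295 − 1) × 100% = -17.1%.

-17.1%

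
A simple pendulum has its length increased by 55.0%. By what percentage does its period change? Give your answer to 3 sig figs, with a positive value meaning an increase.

24.5%

T ∝ √L, so T'/T = √(1.550) = 1.245.
Percentage change in T = (1.245 − 1) × 100% = 24.5%.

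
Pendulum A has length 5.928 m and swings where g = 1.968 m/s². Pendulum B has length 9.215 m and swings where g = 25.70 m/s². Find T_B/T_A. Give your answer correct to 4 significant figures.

T = 2π√(L/g), so T_B/T_A = √((L_B/g_B)/(L_A/g_A)) = √((9.215/25.70)/(5.928/1.968)) = 0.3450.

0.3450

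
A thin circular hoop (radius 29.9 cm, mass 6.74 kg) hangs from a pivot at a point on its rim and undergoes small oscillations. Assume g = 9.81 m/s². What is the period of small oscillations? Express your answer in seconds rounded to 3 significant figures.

I_cm = mr² = 0.6026 kg·m². The pivot is at distance d = 0.299 m from the centre of mass.
By the parallel-axis theorem, I = I_cm + md² = 0.6026 + 0.6026 = 1.205 kg·m².
T = 2π√(I/(mgd)) = 2π√(1.205/(6.74 × 9.81 × 0.299)) = 1.55 s.

1.55 s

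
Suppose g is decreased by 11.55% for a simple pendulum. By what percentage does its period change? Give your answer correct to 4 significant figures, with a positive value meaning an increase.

T ∝ 1/√g, so T'/T = 1/√(0.88450) = 1.0633.
Percentage change in T = (1.0633 − 1) × 100% = 6.329%.

6.329%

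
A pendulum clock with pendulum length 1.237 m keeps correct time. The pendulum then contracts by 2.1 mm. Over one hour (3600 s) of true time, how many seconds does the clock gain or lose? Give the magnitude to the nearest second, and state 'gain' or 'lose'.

gain 3 s

T ∝ √L, so T'/T = √(1.23490/1.237) = 0.999151.
In 3600 s of true time the clock registers 3600/0.999151 = 3603.1 s, so it gains 3 s.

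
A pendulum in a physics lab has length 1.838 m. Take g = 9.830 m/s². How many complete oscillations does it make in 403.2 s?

148

T = 2π√(L/g) = 2π√(1.838/9.830) = 2.7169 s.
Number of complete oscillations = ⌊403.2/2.7169⌋ = ⌊148.40⌋ = 148.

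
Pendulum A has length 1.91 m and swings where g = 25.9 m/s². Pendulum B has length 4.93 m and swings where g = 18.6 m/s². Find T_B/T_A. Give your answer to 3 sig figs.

T = 2π√(L/g), so T_B/T_A = √((L_B/g_B)/(L_A/g_A)) = √((4.93/18.6)/(1.91/25.9)) = 1.90.

1.90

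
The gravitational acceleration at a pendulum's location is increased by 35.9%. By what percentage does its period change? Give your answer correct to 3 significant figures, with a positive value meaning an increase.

-14.2%

T ∝ 1/√g, so T'/T = 1/√(1.359) = 0.8578.
Percentage change in T = (0.8578 − 1) × 100% = -14.2%.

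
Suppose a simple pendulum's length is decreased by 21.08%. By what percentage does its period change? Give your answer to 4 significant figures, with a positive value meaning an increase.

T ∝ √L, so T'/T = √(0.78920) = 0.88837.
Percentage change in T = (0.88837 − 1) × 100% = -11.16%.

-11.16%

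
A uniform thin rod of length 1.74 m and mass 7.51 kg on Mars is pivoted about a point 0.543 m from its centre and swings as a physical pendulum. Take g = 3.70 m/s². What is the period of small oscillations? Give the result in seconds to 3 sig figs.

For a physical pendulum T = 2π√(I/(mgd)), with d = 0.5430 m from pivot to centre of mass.
I_cm = mL²/12 = 7.51 × 1.74²/12 = 1.895 kg·m²; I = I_cm + md² = 1.895 + 7.51 × 0.5430² = 4.109 kg·m².
T = 2π√(4.109/(7.51 × 3.70 × 0.5430)) = 3.28 s.

3.28 s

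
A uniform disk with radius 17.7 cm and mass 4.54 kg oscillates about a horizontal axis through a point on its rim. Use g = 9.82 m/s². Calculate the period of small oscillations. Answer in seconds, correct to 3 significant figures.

1.03 s

I_cm = ½mr² = 0.07112 kg·m². The pivot is at distance d = 0.177 m from the centre of mass.
By the parallel-axis theorem, I = I_cm + md² = 0.07112 + 0.1422 = 0.2134 kg·m².
T = 2π√(I/(mgd)) = 2π√(0.2134/(4.54 × 9.82 × 0.177)) = 1.03 s.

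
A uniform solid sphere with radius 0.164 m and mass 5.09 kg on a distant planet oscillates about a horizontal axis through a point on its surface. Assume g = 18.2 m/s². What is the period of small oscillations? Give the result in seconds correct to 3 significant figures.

I_cm = (2/5)mr² = 0.05476 kg·m². The pivot is at distance d = 0.164 m from the centre of mass.
By the parallel-axis theorem, I = I_cm + md² = 0.05476 + 0.1369 = 0.1917 kg·m².
T = 2π√(I/(mgd)) = 2π√(0.1917/(5.09 × 18.2 × 0.164)) = 0.706 s.

0.706 s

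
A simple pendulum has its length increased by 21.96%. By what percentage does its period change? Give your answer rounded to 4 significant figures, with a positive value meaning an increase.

T ∝ √L, so T'/T = √(1.2196) = 1.1044.
Percentage change in T = (1.1044 − 1) × 100% = 10.44%.

10.44%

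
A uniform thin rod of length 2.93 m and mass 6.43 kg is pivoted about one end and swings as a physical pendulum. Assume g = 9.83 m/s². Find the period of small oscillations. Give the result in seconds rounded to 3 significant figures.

For a physical pendulum T = 2π√(I/(mgd)), with d = 1.465 m from pivot to centre of mass.
I_cm = mL²/12 = 6.43 × 2.93²/12 = 4.600 kg·m²; I = I_cm + md² = 4.600 + 6.43 × 1.465² = 18.40 kg·m².
T = 2π√(18.40/(6.43 × 9.83 × 1.465)) = 2.80 s.

2.80 s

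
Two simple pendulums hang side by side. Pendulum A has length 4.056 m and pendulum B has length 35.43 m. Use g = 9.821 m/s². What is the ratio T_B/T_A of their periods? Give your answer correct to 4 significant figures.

2.956

T ∝ √L, so T_B/T_A = √(L_B/L_A) = √(35.43/4.056) = 2.956.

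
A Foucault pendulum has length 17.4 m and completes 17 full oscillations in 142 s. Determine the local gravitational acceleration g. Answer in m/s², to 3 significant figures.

9.85 m/s²

T = 142/17 = 8.353 s.
From T = 2π√(L/g), g = 4π²L/T² = 4π² × 17.4/8.353² = 9.85 m/s².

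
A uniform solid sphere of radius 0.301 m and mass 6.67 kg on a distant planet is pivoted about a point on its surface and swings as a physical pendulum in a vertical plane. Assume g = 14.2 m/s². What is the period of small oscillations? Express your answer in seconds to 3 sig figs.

I_cm = (2/5)mr² = 0.2417 kg·m². The pivot is at distance d = 0.301 m from the centre of mass.
By the parallel-axis theorem, I = I_cm + md² = 0.2417 + 0.6043 = 0.8460 kg·m².
T = 2π√(I/(mgd)) = 2π√(0.8460/(6.67 × 14.2 × 0.301)) = 1.08 s.

1.08 s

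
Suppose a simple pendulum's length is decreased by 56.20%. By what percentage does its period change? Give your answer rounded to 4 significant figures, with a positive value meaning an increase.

-33.82%

T ∝ √L, so T'/T = √(0.43800) = 0.66182.
Percentage change in T = (0.66182 − 1) × 100% = -33.82%.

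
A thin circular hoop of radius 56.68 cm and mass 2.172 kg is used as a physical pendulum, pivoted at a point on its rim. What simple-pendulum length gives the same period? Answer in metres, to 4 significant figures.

1.134 m

The equivalent simple-pendulum length is L_eq = I/(md), where I is about the pivot and d = 0.56680 m.
I_cm = mR² = 0.69778 kg·m², so I = I_cm + md² = 0.69778 + 0.69778 = 1.3956 kg·m².
L_eq = 1.3956/(2.172 × 0.56680) = 1.134 m.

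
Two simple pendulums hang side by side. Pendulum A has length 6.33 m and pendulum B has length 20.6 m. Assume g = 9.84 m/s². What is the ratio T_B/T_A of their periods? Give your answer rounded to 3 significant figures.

1.80

T ∝ √L, so T_B/T_A = √(L_B/L_A) = √(20.6/6.33) = 1.80.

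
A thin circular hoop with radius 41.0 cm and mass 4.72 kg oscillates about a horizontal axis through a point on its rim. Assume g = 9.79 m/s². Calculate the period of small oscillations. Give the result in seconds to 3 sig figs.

1.82 s

I_cm = mr² = 0.7934 kg·m². The pivot is at distance d = 0.410 m from the centre of mass.
By the parallel-axis theorem, I = I_cm + md² = 0.7934 + 0.7934 = 1.587 kg·m².
T = 2π√(I/(mgd)) = 2π√(1.587/(4.72 × 9.79 × 0.410)) = 1.82 s.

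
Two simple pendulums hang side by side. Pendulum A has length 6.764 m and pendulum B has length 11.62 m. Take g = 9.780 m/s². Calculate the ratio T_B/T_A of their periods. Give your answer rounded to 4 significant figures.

1.311

T ∝ √L, so T_B/T_A = √(L_B/L_A) = √(11.62/6.764) = 1.311.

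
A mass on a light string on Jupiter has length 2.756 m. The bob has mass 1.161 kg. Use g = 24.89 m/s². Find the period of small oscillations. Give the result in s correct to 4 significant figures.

2.091 s

T = 2π√(L/g) = 2π√(2.756/24.89) = 2π × 0.33276 = 2.091 s.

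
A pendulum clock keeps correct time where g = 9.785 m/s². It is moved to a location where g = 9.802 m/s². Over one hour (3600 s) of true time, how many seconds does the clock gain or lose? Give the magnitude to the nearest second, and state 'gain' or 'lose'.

gain 3 s

The clock's period scales as T ∝ 1/√g, so T'/T = √(9.785/9.802) = 0.999132.
In 3600 s of true time the clock registers 3600/0.999132 = 3603.1 s, so it gains 3 s.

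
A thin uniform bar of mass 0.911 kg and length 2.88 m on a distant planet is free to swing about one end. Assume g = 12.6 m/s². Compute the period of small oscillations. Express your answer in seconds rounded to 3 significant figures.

2.45 s

For a physical pendulum T = 2π√(I/(mgd)), with d = 1.440 m from pivot to centre of mass.
I_cm = mL²/12 = 0.911 × 2.88²/12 = 0.6297 kg·m²; I = I_cm + md² = 0.6297 + 0.911 × 1.440² = 2.519 kg·m².
T = 2π√(2.519/(0.911 × 12.6 × 1.440)) = 2.45 s.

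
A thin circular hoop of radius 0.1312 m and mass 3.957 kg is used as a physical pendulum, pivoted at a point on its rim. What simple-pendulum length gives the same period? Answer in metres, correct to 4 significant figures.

0.2624 m

The equivalent simple-pendulum length is L_eq = I/(md), where I is about the pivot and d = 0.13120 m.
I_cm = mR² = 0.068114 kg·m², so I = I_cm + md² = 0.068114 + 0.068114 = 0.13623 kg·m².
L_eq = 0.13623/(3.957 × 0.13120) = 0.2624 m.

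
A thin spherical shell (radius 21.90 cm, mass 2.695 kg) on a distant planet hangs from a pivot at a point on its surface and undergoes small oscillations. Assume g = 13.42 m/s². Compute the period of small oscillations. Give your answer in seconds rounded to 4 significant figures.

I_cm = (2/3)mr² = 0.086170 kg·m². The pivot is at distance d = 0.2190 m from the centre of mass.
By the parallel-axis theorem, I = I_cm + md² = 0.086170 + 0.12925 = 0.21542 kg·m².
T = 2π√(I/(mgd)) = 2π√(0.21542/(2.695 × 13.42 × 0.2190)) = 1.036 s.

1.036 s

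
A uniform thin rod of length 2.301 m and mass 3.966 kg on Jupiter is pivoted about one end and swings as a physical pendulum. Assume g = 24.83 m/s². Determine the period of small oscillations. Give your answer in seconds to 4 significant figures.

1.562 s

For a physical pendulum T = 2π√(I/(mgd)), with d = 1.1505 m from pivot to centre of mass.
I_cm = mL²/12 = 3.966 × 2.301²/12 = 1.7499 kg·m²; I = I_cm + md² = 1.7499 + 3.966 × 1.1505² = 6.9995 kg·m².
T = 2π√(6.9995/(3.966 × 24.83 × 1.1505)) = 1.562 s.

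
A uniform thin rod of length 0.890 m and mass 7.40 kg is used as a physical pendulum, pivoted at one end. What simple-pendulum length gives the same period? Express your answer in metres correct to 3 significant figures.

0.593 m

The equivalent simple-pendulum length is L_eq = I/(md), where I is about the pivot and d = 0.4450 m.
I_cm = (1/12)mL² = 0.4885 kg·m², so I = I_cm + md² = 0.4885 + 1.465 = 1.954 kg·m².
L_eq = 1.954/(7.40 × 0.4450) = 0.593 m.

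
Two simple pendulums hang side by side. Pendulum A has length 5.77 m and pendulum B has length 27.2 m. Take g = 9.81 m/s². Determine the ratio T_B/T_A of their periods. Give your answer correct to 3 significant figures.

2.17

T ∝ √L, so T_B/T_A = √(L_B/L_A) = √(27.2/5.77) = 2.17.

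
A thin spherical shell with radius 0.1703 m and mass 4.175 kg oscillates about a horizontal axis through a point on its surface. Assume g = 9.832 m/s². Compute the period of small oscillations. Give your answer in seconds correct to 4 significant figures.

I_cm = (2/3)mr² = 0.080722 kg·m². The pivot is at distance d = 0.1703 m from the centre of mass.
By the parallel-axis theorem, I = I_cm + md² = 0.080722 + 0.12108 = 0.20181 kg·m².
T = 2π√(I/(mgd)) = 2π√(0.20181/(4.175 × 9.832 × 0.1703)) = 1.068 s.

1.068 s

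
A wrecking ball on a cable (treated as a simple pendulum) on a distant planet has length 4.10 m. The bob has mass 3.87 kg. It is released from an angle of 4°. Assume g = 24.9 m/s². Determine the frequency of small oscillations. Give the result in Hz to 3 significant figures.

T = 2π√(L/g) = 2π√(4.10/24.9) = 2.550 s, so f = 1/T = 0.392 Hz.

0.392 Hz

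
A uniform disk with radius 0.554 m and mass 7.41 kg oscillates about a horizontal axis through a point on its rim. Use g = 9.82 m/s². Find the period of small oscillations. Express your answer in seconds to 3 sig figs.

I_cm = ½mr² = 1.137 kg·m². The pivot is at distance d = 0.554 m from the centre of mass.
By the parallel-axis theorem, I = I_cm + md² = 1.137 + 2.274 = 3.411 kg·m².
T = 2π√(I/(mgd)) = 2π√(3.411/(7.41 × 9.82 × 0.554)) = 1.83 s.

1.83 s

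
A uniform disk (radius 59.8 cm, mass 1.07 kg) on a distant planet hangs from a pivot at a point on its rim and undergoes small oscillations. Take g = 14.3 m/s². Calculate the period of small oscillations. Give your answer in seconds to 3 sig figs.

1.57 s

I_cm = ½mr² = 0.1913 kg·m². The pivot is at distance d = 0.598 m from the centre of mass.
By the parallel-axis theorem, I = I_cm + md² = 0.1913 + 0.3826 = 0.5740 kg·m².
T = 2π√(I/(mgd)) = 2π√(0.5740/(1.07 × 14.3 × 0.598)) = 1.57 s.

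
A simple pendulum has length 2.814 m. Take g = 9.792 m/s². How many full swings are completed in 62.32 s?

T = 2π√(L/g) = 2π√(2.814/9.792) = 3.3683 s.
Number of complete oscillations = ⌊62.32/3.3683⌋ = ⌊18.502⌋ = 18.

18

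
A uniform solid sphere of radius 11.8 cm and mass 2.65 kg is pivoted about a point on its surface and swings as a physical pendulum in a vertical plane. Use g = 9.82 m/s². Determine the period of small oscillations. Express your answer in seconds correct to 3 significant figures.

I_cm = (2/5)mr² = 0.01476 kg·m². The pivot is at distance d = 0.118 m from the centre of mass.
By the parallel-axis theorem, I = I_cm + md² = 0.01476 + 0.03690 = 0.05166 kg·m².
T = 2π√(I/(mgd)) = 2π√(0.05166/(2.65 × 9.82 × 0.118)) = 0.815 s.

0.815 s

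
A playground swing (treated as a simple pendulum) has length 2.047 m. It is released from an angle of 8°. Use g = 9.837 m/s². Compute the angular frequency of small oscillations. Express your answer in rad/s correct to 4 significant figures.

ω = √(g/L) = √(9.837/2.047) = 2.192 rad/s.

2.192 rad/s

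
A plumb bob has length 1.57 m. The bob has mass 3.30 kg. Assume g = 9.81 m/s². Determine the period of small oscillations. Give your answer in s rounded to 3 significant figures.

T = 2π√(L/g) = 2π√(1.57/9.81) = 2π × 0.4001 = 2.51 s.

2.51 s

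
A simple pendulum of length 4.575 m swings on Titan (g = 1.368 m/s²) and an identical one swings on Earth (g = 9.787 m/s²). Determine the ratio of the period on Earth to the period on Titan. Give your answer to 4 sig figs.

0.3739

T ∝ 1/√g, so T₂/T₁ = √(g₁/g₂) = √(1.368/9.787) = 0.3739.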